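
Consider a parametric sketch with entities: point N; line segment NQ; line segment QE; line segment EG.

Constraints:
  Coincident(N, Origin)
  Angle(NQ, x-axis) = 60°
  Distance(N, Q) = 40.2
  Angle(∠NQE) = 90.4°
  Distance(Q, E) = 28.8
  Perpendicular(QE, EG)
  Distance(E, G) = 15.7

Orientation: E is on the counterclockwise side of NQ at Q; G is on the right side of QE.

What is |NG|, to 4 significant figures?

63.01

N is at the origin; NQ runs at 60.0° with length 40.2, so Q = 40.2·(cos 60.0°, sin 60.0°) = (20.10, 34.81). ∠NQE = 90.4°, so QE runs at 60.0° + (180° − 90.4°) = 149.6° from the x-axis; with |QE| = 28.8, E = Q + 28.8·(cos 149.6°, sin 149.6°) = (-4.740, 49.39). QE ⟂ EG; with |EG| = 15.7 on the right of QE, G = E + 15.7·(0.5060, 0.8625) = (3.204, 62.93). Then |NG| = |G − N| = 63.01.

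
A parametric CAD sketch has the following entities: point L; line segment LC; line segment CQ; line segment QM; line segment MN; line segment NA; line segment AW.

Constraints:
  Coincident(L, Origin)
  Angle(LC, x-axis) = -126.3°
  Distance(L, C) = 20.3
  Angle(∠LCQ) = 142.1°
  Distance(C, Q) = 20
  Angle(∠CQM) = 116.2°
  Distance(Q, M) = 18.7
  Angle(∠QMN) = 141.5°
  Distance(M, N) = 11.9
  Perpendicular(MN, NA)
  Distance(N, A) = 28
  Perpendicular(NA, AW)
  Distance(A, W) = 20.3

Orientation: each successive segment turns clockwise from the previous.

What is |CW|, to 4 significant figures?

3.745

The perpendicularity gives NA at right angles to MN, so NA runs at 3.500°; with |NA| = 28.0, A = (-16.55, 5.678). NA ⟂ AW, so AW runs at -86.50°; with |AW| = 20.3, W = (-15.31, -14.58). Then |CW| = |W − C| = 3.745.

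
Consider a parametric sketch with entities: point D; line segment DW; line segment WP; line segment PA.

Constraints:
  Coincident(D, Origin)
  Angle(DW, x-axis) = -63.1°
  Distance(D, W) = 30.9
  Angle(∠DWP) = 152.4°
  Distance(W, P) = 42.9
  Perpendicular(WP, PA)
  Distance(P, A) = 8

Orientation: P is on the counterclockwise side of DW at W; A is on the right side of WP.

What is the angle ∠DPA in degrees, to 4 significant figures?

101.5°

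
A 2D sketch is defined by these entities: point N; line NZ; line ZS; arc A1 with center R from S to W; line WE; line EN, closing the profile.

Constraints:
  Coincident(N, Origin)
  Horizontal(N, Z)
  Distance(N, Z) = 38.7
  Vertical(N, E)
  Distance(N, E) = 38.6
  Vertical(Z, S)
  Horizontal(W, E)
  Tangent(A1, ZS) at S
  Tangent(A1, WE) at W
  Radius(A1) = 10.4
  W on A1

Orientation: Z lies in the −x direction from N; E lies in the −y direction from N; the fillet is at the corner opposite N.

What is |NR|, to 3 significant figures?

40.0

NE is vertical with |NE| = 38.6 and E on the −y side, so E = (0.00, -38.6). The virtual corner opposite N is at (-38.7, -38.6). A1 meets ZS tangentially, so RS is at right angles to ZS and tangency of A1 to WE means the radius RW is perpendicular to WE, with radius 10.4, so the center R sits 10.4 in from both sides at R = (-28.3, -28.2). Then |NR| = |R − N| = 40.0.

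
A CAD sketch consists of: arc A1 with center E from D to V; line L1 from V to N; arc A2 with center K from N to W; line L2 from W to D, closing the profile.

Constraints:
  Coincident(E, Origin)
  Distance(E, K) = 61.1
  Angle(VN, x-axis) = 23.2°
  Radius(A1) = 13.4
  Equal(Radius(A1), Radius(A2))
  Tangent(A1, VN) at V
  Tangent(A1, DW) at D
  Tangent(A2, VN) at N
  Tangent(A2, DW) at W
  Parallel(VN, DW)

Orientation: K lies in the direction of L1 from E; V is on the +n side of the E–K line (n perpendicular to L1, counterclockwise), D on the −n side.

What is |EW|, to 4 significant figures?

62.55

The slot axis is L1's direction at 23.2°, so u = (cos 23.2°, sin 23.2°) = (0.9191, 0.3939) and n = (−sin 23.2°, cos 23.2°) = (-0.3939, 0.9191). E is at the origin and K lies 61.1 along u from E, so K = 61.1·u = (56.16, 24.07). Tangency of A1 to both parallel lines with radius 13.4 puts V and D at E ± 13.4·n: V = (-5.279, 12.32), D = (5.279, -12.32). Equal radii place N and W the same way about K: N = K + 13.4·n = (50.88, 36.39), W = K − 13.4·n = (61.44, 11.75). Then |EW| = |W − E| = 62.55.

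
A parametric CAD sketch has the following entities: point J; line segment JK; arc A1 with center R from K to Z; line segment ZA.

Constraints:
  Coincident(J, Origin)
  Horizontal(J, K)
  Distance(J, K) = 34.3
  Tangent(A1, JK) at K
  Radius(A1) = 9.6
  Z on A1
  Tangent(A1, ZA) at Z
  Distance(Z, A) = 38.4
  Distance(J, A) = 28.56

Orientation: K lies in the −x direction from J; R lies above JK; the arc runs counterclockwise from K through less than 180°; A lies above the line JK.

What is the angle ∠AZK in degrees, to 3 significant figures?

159°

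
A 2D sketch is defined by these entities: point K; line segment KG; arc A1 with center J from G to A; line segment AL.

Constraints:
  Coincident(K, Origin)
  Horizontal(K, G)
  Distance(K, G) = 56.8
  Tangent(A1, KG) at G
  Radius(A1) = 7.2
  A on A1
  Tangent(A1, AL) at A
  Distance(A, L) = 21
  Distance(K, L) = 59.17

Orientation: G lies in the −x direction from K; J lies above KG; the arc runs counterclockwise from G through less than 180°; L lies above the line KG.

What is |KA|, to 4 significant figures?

50.26

K is at the origin; K and G share the same y with |KG| = 56.8 and G on the −x side, so G = (-56.80, 0.000). Since A1 is tangent to KG there, JG ⟂ KG, so J = G + (0, 7.2) = (-56.80, 7.200). Since JA ⟂ AL (tangency), |JL| = √(7.2² + 21.0²) = 22.20 regardless of where A sits on A1. So L lies on both circle(K, 59.17) and circle(J, 22.20); the above-KG intersection is L = (-51.69, 28.80). A is the foot of the tangent from L: A = (-49.63, 7.903).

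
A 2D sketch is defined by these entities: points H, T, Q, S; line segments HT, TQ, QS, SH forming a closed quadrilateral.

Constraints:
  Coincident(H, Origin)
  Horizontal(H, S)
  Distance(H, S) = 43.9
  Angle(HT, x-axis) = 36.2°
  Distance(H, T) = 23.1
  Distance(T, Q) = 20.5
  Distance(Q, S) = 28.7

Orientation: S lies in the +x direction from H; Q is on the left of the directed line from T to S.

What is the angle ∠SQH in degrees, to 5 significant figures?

71.475°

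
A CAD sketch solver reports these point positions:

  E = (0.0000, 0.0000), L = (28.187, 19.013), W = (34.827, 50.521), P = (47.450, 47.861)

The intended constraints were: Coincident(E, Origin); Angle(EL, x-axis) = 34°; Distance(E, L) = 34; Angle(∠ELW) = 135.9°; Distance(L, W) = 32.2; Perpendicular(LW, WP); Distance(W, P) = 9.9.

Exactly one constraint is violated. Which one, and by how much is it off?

Distance(W, P) = 9.9 — off by 3.00.

E = (0.00, 0.00) ✓; EL at 34.00° ✓; |EL| = 34.00 ✓; ∠ELW = 135.9° ✓; |LW| = 32.20 ✓; ∠(LW, WP) = 90.00° ✓; |WP| = 12.90 ✗.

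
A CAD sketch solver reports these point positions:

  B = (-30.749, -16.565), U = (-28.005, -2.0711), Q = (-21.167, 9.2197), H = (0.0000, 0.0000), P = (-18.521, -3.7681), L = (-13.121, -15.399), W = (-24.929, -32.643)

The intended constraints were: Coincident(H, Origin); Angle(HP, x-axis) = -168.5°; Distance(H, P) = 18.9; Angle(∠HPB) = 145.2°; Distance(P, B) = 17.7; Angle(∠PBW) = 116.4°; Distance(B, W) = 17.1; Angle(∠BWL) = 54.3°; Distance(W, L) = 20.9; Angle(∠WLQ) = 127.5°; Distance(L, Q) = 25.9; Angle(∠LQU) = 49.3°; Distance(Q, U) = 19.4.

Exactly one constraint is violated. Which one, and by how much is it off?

Distance(Q, U) = 19.4 — off by 6.20.

H = (0.00, 0.00) ✓; HP at -168.5° ✓; |HP| = 18.90 ✓; ∠HPB = 145.2° ✓; |PB| = 17.70 ✓; ∠PBW = 116.4° ✓; |BW| = 17.10 ✓; ∠BWL = 54.30° ✓; |WL| = 20.90 ✓; ∠WLQ = 127.5° ✓; |LQ| = 25.90 ✓; ∠LQU = 49.30° ✓; |QU| = 13.20 ✗.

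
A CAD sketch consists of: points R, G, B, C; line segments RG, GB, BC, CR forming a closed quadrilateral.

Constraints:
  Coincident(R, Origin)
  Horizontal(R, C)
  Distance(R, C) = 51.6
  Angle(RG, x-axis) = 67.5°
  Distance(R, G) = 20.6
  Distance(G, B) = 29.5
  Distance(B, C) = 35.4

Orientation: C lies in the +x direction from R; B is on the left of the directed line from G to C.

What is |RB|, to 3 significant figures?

46.7

R is at the origin; R and C share the same y with |RC| = 51.6 and C in +x, so C = (51.6, 0). RG runs at 67.5° with |RG| = 20.6, so G = (7.88, 19.0). B is determined by |GB| = 29.5 and |BC| = 35.4 together: it lies at the intersection of circle(G, 29.5) and circle(C, 35.4). With |GC| = 47.7, the foot of the radical line on GC is 19.8 from G and the perpendicular offset is √(29.5² − 19.8²) = 21.8. Taking the left-of-GC solution: B = (34.8, 31.1).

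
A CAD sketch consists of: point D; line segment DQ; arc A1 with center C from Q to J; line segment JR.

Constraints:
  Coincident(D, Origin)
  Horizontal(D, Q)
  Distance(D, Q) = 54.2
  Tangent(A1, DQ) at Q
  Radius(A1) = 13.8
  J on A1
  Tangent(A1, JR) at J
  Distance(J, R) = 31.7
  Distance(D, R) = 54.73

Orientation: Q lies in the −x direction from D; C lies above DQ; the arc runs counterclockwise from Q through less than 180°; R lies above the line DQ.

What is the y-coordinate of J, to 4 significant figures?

11.20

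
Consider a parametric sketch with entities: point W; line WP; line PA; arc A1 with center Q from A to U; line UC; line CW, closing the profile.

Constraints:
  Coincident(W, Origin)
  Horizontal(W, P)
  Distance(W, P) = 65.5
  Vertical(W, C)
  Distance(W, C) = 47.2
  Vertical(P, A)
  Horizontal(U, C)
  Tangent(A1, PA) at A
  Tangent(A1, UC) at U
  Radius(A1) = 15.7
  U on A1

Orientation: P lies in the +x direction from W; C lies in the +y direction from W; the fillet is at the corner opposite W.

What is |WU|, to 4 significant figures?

68.61

The virtual corner opposite W is at (65.50, 47.20). Since A1 is tangent to PA there, QA ⟂ PA and since A1 is tangent to UC there, QU ⟂ UC, with radius 15.7, so the center Q sits 15.7 in from both sides at Q = (49.80, 31.50). That places the tangent points at A = (65.50, 31.50) on PA and U = (49.80, 47.20) on UC. Then |WU| = |U − W| = 68.61.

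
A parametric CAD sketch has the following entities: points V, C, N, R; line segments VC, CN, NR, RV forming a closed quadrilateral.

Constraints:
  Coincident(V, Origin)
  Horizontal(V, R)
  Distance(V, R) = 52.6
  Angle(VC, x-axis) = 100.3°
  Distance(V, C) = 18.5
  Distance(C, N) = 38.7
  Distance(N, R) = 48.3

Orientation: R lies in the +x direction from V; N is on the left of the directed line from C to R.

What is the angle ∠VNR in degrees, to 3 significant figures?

64.8°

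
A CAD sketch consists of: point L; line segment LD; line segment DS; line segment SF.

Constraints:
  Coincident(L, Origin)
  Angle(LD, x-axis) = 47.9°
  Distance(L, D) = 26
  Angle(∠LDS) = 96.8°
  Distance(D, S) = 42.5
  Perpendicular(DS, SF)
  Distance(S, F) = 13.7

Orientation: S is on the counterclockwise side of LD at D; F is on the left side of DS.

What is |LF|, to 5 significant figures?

47.162

L is at the origin; LD runs at 47.9° with length 26.0, so D = 26.0·(cos 47.9°, sin 47.9°) = (17.431, 19.291). ∠LDS = 96.8°, so DS runs at 47.9° + (180° − 96.8°) = 131.10° from the x-axis; with |DS| = 42.5, S = D + 42.5·(cos 131.10°, sin 131.10°) = (-10.507, 51.318). DS ⟂ SF; with |SF| = 13.7 on the left of DS, F = S + 13.7·(-0.75356, -0.65738) = (-20.831, 42.312). Then |LF| = |F − L| = 47.162.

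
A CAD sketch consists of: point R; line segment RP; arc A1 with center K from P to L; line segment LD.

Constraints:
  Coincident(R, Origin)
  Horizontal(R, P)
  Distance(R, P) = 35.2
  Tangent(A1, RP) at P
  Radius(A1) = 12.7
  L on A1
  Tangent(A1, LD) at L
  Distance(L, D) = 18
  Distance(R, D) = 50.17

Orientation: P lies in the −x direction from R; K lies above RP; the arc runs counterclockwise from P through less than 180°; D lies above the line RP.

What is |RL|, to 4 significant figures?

32.47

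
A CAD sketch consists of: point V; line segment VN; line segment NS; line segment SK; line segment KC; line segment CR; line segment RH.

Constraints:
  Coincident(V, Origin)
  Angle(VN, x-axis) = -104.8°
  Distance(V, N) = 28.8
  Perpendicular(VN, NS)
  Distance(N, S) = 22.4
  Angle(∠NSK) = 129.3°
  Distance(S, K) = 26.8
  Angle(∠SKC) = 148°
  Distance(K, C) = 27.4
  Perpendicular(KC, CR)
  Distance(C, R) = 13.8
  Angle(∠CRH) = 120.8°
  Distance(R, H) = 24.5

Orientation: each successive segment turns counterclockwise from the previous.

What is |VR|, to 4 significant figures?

35.87

V is at the origin; VN runs at -104.8° with length 28.8, so N = (-7.357, -27.84). VN is perpendicular to NS, so NS runs at -14.80°; with |NS| = 22.4, S = (14.30, -33.57). ∠NSK = 129.3° gives SK at 35.90° from the x-axis; with |SK| = 26.8, K = (36.01, -17.85). ∠SKC = 148.0° gives KC at 67.90° from the x-axis; with |KC| = 27.4, C = (46.32, 7.535). KC is perpendicular to CR, so CR runs at 157.9°; with |CR| = 13.8, R = (33.53, 12.73). Then |VR| = |R − V| = 35.87.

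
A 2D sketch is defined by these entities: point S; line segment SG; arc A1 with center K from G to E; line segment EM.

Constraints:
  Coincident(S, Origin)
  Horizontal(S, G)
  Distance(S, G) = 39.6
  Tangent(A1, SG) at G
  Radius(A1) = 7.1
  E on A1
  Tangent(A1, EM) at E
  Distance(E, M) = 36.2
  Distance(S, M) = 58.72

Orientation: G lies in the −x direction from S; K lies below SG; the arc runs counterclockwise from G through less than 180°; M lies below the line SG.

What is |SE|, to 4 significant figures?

47.33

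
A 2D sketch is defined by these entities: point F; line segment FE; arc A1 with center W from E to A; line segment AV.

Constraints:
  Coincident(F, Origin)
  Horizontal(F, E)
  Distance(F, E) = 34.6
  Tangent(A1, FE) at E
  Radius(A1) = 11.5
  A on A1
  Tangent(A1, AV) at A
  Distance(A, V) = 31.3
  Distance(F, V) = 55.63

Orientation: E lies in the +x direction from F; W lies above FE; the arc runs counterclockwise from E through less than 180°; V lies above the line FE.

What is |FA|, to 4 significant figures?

47.93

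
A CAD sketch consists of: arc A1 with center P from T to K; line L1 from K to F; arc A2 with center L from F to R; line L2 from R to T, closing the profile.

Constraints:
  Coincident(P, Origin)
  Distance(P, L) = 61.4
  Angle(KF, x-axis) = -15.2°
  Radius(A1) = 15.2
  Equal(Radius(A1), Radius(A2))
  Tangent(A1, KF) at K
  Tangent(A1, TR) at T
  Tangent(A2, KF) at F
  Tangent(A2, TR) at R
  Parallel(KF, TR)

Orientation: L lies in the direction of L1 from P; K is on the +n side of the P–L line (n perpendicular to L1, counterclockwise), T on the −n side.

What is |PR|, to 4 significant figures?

63.25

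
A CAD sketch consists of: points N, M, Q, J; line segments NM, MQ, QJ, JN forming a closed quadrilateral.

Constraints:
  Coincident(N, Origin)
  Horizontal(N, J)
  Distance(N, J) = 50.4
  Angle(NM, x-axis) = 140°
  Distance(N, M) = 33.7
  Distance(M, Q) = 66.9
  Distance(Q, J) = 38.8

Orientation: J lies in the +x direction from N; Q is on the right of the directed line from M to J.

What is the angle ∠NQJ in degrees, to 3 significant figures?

88.1°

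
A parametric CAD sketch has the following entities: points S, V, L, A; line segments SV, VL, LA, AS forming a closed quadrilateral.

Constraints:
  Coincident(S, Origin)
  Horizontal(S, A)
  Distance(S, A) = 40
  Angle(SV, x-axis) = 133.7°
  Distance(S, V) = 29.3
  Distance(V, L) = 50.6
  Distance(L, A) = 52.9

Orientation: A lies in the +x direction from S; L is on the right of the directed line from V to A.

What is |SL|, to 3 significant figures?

27.7

Checks: |VL| = 50.60 ✓; |LA| = 52.90 ✓.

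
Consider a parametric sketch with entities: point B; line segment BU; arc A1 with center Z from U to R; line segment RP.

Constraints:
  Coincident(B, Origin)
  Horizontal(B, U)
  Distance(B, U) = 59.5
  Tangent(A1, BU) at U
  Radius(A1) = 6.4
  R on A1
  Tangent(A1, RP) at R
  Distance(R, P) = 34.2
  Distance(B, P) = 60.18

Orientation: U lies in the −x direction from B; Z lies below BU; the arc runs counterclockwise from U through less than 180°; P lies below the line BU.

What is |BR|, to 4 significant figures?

65.61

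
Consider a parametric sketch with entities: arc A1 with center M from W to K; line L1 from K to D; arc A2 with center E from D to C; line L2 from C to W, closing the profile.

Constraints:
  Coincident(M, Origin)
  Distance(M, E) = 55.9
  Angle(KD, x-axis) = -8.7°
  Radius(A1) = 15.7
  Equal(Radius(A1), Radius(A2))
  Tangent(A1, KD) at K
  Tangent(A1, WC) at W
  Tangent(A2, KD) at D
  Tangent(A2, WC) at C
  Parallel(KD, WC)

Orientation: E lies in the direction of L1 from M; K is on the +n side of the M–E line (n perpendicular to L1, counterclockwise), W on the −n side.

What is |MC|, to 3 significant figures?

58.1

The slot axis is L1's direction at -8.7°, so u = (cos -8.7°, sin -8.7°) = (0.988, -0.151) and n = (−sin -8.7°, cos -8.7°) = (0.151, 0.988). M is at the origin and E lies 55.9 along u from M, so E = 55.9·u = (55.3, -8.46). Tangency of A1 to both parallel lines with radius 15.7 puts K and W at M ± 15.7·n: K = (2.37, 15.5), W = (-2.37, -15.5). Equal radii place D and C the same way about E: D = E + 15.7·n = (57.6, 7.06), C = E − 15.7·n = (52.9, -24.0). Then |MC| = |C − M| = 58.1.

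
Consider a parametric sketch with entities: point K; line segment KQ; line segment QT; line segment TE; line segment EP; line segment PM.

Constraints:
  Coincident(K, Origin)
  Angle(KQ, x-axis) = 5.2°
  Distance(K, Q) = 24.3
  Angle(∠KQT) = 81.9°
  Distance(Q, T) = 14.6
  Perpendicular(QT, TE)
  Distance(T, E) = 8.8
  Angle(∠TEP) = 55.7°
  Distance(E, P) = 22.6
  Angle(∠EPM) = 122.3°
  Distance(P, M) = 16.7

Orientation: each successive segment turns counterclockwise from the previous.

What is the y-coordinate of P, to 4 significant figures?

-0.8529

QT is perpendicular to TE, so TE runs at -166.7°; with |TE| = 8.8, E = (12.28, 14.39). ∠TEP = 55.7° gives EP at -42.40° from the x-axis; with |EP| = 22.6, P = (28.97, -0.8529). So P.y = -0.8529.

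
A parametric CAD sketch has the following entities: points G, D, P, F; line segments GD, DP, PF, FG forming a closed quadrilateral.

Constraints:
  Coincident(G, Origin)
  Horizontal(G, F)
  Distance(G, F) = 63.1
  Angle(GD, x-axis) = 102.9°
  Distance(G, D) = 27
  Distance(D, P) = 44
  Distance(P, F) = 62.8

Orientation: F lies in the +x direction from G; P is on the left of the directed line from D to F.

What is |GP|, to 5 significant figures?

60.296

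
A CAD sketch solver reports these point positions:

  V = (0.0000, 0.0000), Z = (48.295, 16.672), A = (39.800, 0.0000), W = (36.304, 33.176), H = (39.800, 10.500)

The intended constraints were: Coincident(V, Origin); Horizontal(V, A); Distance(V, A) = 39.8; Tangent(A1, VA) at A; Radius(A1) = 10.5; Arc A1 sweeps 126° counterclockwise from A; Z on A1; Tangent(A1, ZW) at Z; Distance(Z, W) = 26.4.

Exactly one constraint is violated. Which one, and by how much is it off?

Distance(Z, W) = 26.4 — off by 6.00.

V = (0.00, 0.00) ✓; V.y = 0.00, A.y = 0.00 ✓; |VA| = 39.80 ✓; ∠(HA, AV) = 90.00° ✓; |HA| = 10.50 ✓; bearing(H→Z) − bearing(H→A) = 126.0° ✓; |HZ| = 10.50 ✓; ∠(HZ, ZW) = 90.00° ✓; |ZW| = 20.40 ✗.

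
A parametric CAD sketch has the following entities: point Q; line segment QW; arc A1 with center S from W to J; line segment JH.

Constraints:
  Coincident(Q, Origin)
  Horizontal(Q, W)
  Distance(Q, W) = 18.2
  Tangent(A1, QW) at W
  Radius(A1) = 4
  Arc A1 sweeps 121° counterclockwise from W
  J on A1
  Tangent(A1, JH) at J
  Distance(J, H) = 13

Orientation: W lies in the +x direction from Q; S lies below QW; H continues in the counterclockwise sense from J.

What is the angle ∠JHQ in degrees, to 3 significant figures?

20.3°

Q is at the origin; QW is horizontal with |QW| = 18.2 and W on the +x side, so W = (18.2, 0.00). Tangency of A1 to QW means the radius SW is perpendicular to QW, so S = W + (0, -4) = (18.2, -4.00). On A1, W sits at bearing 90° from S; a 121° counterclockwise sweep puts J at bearing 211°, so J = S + 4.0·(cos 211°, sin 211°) = (14.8, -6.06). A1 meets JH tangentially, so SJ is at right angles to JH, so JH runs along (−sin 211°, cos 211°); with |JH| = 13.0, H = (21.5, -17.2). Then cos ∠JHQ = HJ·HQ / (|HJ||HQ|), giving 20.3°.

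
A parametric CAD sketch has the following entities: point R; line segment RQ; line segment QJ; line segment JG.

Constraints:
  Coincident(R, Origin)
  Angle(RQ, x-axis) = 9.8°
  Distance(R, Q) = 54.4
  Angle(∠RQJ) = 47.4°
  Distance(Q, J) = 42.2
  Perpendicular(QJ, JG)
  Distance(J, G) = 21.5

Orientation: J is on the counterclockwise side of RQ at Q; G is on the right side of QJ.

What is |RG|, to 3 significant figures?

61.8

∠RQJ = 47.4°, so QJ runs at 9.8° + (180° − 47.4°) = 142° from the x-axis; with |QJ| = 42.2, J = Q + 42.2·(cos 142°, sin 142°) = (20.2, 35.0). The perpendicularity gives JG at right angles to QJ; with |JG| = 21.5 on the right of QJ, G = J + 21.5·(0.610, 0.792) = (33.3, 52.0). Then |RG| = |G − R| = 61.8.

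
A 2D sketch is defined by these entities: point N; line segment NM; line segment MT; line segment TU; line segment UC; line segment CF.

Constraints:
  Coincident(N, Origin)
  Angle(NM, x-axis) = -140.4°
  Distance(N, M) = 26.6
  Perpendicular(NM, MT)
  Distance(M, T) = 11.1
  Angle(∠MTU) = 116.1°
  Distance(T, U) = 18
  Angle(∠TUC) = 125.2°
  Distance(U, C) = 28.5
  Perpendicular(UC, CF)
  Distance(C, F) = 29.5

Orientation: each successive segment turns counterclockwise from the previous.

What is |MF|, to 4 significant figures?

33.92

∠TUC = 125.2° gives UC at 68.30° from the x-axis; with |UC| = 28.5, C = (14.62, 5.174). UC is perpendicular to CF, so CF runs at 158.3°; with |CF| = 29.5, F = (-12.79, 16.08). Then |MF| = |F − M| = 33.92.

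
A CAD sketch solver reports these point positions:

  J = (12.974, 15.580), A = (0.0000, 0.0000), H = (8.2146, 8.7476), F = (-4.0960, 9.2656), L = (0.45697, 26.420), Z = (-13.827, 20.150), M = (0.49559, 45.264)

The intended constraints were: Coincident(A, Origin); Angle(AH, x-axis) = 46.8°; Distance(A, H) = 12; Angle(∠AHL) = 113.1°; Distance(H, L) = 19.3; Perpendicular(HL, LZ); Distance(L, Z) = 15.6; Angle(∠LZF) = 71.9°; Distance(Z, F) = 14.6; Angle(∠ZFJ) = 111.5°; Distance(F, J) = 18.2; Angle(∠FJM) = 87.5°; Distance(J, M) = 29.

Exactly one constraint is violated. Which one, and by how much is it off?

Distance(J, M) = 29 — off by 3.20.

A = (0.00, 0.00) ✓; AH at 46.80° ✓; |AH| = 12.00 ✓; ∠AHL = 113.1° ✓; |HL| = 19.30 ✓; ∠(HL, LZ) = 90.00° ✓; |LZ| = 15.60 ✓; ∠LZF = 71.90° ✓; |ZF| = 14.60 ✓; ∠ZFJ = 111.5° ✓; |FJ| = 18.20 ✓; ∠FJM = 87.50° ✓; |JM| = 32.20 ✗.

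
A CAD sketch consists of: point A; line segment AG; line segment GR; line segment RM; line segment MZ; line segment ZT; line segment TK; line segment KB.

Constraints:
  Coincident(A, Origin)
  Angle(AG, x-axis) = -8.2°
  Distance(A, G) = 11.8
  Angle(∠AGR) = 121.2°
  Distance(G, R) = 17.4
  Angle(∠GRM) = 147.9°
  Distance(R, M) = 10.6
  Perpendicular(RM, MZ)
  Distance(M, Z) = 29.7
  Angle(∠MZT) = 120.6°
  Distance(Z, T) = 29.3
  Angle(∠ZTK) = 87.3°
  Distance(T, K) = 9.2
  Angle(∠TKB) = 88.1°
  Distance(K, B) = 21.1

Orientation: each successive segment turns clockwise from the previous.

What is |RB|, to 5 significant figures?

27.235

A is at the origin; AG runs at -8.2° with length 11.8, so G = (11.679, -1.6830). ∠AGR = 121.2° gives GR at -67.000° from the x-axis; with |GR| = 17.4, R = (18.478, -17.700). ∠GRM = 147.9° gives RM at -99.100° from the x-axis; with |RM| = 10.6, M = (16.802, -28.166). RM is perpendicular to MZ, so MZ runs at 170.90°; with |MZ| = 29.7, Z = (-12.525, -23.469). ∠MZT = 120.6° gives ZT at 111.50° from the x-axis; with |ZT| = 29.3, T = (-23.263, 3.7921). ∠ZTK = 87.3° gives TK at 18.800° from the x-axis; with |TK| = 9.2, K = (-14.554, 6.7570). ∠TKB = 88.1° gives KB at -73.100° from the x-axis; with |KB| = 21.1, B = (-8.4201, -13.432). Then |RB| = |B − R| = 27.235.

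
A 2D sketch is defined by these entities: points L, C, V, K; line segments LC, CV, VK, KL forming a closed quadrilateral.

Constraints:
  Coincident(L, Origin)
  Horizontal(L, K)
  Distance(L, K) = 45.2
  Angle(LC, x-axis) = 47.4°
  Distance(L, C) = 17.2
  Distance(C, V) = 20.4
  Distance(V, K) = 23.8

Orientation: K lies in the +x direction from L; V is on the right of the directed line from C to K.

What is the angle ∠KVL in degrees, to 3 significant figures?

155°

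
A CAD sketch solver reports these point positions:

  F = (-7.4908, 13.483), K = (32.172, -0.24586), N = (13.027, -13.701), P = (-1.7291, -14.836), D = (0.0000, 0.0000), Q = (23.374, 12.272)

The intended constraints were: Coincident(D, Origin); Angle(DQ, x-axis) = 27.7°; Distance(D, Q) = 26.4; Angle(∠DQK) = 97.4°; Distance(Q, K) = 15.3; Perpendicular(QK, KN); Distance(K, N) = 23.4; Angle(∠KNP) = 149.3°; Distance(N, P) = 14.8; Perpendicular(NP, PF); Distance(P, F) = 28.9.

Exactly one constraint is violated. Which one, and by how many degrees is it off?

Perpendicular(NP, PF) — off by 7.10°.

D = (0.00, 0.00) ✓; DQ at 27.70° ✓; |DQ| = 26.40 ✓; ∠DQK = 97.40° ✓; |QK| = 15.30 ✓; ∠(QK, KN) = 90.00° ✓; |KN| = 23.40 ✓; ∠KNP = 149.3° ✓; |NP| = 14.80 ✓; ∠(NP, PF) = 82.90° ✗; |PF| = 28.90 ✓.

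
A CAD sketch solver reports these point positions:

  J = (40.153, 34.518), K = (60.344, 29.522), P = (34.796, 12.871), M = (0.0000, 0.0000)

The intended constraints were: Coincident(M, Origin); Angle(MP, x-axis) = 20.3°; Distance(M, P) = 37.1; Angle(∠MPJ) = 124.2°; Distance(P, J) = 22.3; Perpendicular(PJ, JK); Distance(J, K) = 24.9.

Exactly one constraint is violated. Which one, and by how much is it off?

Distance(J, K) = 24.9 — off by 4.10.

M = (0.00, 0.00) ✓; MP at 20.30° ✓; |MP| = 37.10 ✓; ∠MPJ = 124.2° ✓; |PJ| = 22.30 ✓; ∠(PJ, JK) = 90.00° ✓; |JK| = 20.80 ✗.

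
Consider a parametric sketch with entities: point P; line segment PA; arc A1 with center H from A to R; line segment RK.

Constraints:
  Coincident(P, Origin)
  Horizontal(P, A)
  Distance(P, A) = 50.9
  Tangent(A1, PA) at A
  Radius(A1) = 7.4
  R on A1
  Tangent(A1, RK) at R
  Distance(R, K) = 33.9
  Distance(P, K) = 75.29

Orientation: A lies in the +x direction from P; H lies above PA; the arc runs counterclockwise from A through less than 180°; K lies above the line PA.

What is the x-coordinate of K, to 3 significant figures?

64.1

Checks: |HA| = 7.400 ✓; |HR| = 7.400 ✓; ∠(HR, RK) = 90.00° ✓; |RK| = 33.90 ✓; |PK| = 75.29 ✓.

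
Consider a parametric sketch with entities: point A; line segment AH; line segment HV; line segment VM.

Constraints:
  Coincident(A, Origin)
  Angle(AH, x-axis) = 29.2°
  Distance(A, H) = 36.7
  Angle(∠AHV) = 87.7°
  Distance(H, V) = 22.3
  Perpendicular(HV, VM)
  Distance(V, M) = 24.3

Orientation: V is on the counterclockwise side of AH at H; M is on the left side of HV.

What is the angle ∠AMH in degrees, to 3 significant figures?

78.2°

A is at the origin; AH runs at 29.2° with length 36.7, so H = 36.7·(cos 29.2°, sin 29.2°) = (32.0, 17.9). ∠AHV = 87.7°, so HV runs at 29.2° + (180° − 87.7°) = 122° from the x-axis; with |HV| = 22.3, V = H + 22.3·(cos 122°, sin 122°) = (20.4, 36.9). HV is perpendicular to VM; with |VM| = 24.3 on the left of HV, M = V + 24.3·(-0.853, -0.522) = (-0.335, 24.2). Then cos ∠AMH = MA·MH / (|MA||MH|), giving 78.2°.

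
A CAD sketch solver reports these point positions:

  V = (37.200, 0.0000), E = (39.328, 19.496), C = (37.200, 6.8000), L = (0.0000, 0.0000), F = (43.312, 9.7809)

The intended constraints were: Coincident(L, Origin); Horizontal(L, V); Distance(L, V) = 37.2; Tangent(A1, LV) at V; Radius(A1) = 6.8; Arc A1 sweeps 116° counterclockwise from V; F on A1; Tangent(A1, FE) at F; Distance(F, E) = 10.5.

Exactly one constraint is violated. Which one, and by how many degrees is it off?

Tangent(A1, FE) at F — off by 3.70°.

L = (0.00, 0.00) ✓; L.y = 0.00, V.y = 0.00 ✓; |LV| = 37.20 ✓; ∠(CV, VL) = 90.00° ✓; |CV| = 6.800 ✓; bearing(C→F) − bearing(C→V) = 116.0° ✓; |CF| = 6.800 ✓; ∠(CF, FE) = 93.70° ✗; |FE| = 10.50 ✓.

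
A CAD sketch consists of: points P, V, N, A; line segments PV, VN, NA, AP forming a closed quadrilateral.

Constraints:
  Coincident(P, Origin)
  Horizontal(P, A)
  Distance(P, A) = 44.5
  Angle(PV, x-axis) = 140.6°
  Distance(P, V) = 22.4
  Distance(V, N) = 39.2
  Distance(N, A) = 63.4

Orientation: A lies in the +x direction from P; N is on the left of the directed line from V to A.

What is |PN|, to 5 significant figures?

47.908

P is at the origin; PA is horizontal with |PA| = 44.5 and A in +x, so A = (44.5, 0). PV runs at 140.6° with |PV| = 22.4, so V = (-17.309, 14.218). N is determined by |VN| = 39.2 and |NA| = 63.4 together: it lies at the intersection of circle(V, 39.2) and circle(A, 63.4). With |VA| = 63.423, the foot of the radical line on VA is 12.138 from V and the perpendicular offset is √(39.2² − 12.138²) = 37.274. Taking the left-of-VA solution: N = (2.8752, 47.822).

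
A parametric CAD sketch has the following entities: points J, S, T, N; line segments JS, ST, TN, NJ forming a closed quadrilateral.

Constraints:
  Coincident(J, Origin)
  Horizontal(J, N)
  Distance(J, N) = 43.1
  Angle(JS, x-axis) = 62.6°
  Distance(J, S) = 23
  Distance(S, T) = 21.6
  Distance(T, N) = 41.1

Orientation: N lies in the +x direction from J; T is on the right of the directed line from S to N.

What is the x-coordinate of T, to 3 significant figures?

2.00

J is at the origin; JN is horizontal with |JN| = 43.1 and N in +x, so N = (43.1, 0). JS runs at 62.6° with |JS| = 23.0, so S = (10.6, 20.4). T is determined by |ST| = 21.6 and |TN| = 41.1 together: it lies at the intersection of circle(S, 21.6) and circle(N, 41.1). With |SN| = 38.4, the foot of the radical line on SN is 3.28 from S and the perpendicular offset is √(21.6² − 3.28²) = 21.4. Taking the right-of-SN solution: T = (2.00, 0.597).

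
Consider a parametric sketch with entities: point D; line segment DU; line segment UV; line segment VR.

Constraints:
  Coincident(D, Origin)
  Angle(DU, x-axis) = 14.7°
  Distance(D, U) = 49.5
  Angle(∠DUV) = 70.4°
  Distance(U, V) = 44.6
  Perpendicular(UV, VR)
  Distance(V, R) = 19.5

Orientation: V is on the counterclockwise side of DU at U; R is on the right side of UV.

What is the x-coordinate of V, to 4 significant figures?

22.75

D is at the origin; DU runs at 14.7° with length 49.5, so U = 49.5·(cos 14.7°, sin 14.7°) = (47.88, 12.56). ∠DUV = 70.4°, so UV runs at 14.7° + (180° − 70.4°) = 124.3° from the x-axis; with |UV| = 44.6, V = U + 44.6·(cos 124.3°, sin 124.3°) = (22.75, 49.41). So V.x = 22.75.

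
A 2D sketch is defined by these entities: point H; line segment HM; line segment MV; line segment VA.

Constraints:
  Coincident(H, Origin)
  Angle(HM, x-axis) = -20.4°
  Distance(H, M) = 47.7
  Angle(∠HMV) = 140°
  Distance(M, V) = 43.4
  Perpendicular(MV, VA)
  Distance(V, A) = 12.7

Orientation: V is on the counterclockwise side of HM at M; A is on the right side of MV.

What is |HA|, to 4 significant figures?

90.94

H is at the origin; HM runs at -20.4° with length 47.7, so M = 47.7·(cos -20.4°, sin -20.4°) = (44.71, -16.63). ∠HMV = 140.0°, so MV runs at -20.4° + (180° − 140.0°) = 19.60° from the x-axis; with |MV| = 43.4, V = M + 43.4·(cos 19.60°, sin 19.60°) = (85.59, -2.068). MV is perpendicular to VA; with |VA| = 12.7 on the right of MV, A = V + 12.7·(0.3355, -0.9421) = (89.85, -14.03). Then |HA| = |A − H| = 90.94.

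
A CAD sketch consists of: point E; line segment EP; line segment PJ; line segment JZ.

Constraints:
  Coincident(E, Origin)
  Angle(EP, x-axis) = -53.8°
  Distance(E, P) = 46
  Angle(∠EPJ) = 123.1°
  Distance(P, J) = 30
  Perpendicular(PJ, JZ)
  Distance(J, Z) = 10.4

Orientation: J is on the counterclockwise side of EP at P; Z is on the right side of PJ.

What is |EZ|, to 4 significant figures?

73.71

∠EPJ = 123.1°, so PJ runs at -53.8° + (180° − 123.1°) = 3.100° from the x-axis; with |PJ| = 30.0, J = P + 30.0·(cos 3.100°, sin 3.100°) = (57.12, -35.50). The perpendicularity gives JZ at right angles to PJ; with |JZ| = 10.4 on the right of PJ, Z = J + 10.4·(0.05408, -0.9985) = (57.69, -45.88). Then |EZ| = |Z − E| = 73.71.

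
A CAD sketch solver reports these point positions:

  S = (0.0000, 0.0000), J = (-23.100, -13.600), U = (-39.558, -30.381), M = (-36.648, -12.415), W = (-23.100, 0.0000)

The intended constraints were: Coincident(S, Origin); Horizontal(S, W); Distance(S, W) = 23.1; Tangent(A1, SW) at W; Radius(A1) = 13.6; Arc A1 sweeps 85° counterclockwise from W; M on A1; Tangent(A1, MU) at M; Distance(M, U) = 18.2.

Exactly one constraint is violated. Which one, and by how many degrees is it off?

Tangent(A1, MU) at M — off by 4.20°.

S = (0.00, 0.00) ✓; S.y = 0.00, W.y = 0.00 ✓; |SW| = 23.10 ✓; ∠(JW, WS) = 90.00° ✓; |JW| = 13.60 ✓; bearing(J→M) − bearing(J→W) = 85.00° ✓; |JM| = 13.60 ✓; ∠(JM, MU) = 94.20° ✗; |MU| = 18.20 ✓.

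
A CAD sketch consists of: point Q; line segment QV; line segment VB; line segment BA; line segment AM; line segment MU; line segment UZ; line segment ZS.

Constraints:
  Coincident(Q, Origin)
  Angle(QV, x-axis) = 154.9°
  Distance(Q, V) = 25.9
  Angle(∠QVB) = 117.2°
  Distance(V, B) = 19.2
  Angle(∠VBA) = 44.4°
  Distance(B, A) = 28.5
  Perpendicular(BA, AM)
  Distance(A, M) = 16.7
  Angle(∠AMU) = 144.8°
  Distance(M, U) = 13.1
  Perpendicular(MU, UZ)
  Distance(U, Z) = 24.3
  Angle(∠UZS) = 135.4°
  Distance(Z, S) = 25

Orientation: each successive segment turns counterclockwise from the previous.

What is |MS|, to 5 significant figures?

42.336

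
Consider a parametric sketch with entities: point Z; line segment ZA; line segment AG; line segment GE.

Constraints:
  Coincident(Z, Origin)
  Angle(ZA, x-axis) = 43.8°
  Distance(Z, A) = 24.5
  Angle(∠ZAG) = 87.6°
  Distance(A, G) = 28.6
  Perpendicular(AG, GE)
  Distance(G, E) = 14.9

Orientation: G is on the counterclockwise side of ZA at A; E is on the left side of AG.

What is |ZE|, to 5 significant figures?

29.190

∠ZAG = 87.6°, so AG runs at 43.8° + (180° − 87.6°) = 136.20° from the x-axis; with |AG| = 28.6, G = A + 28.6·(cos 136.20°, sin 136.20°) = (-2.9592, 36.753). The perpendicularity gives GE at right angles to AG; with |GE| = 14.9 on the left of AG, E = G + 14.9·(-0.69214, -0.72176) = (-13.272, 25.999). Then |ZE| = |E − Z| = 29.190.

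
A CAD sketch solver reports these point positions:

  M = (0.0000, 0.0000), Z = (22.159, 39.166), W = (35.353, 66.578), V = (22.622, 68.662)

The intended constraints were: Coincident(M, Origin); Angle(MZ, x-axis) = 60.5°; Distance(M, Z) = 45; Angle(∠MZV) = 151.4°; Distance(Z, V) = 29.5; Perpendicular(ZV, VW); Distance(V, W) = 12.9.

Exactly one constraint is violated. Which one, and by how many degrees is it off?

Perpendicular(ZV, VW) — off by 8.40°.

M = (0.00, 0.00) ✓; MZ at 60.50° ✓; |MZ| = 45.00 ✓; ∠MZV = 151.4° ✓; |ZV| = 29.50 ✓; ∠(ZV, VW) = 98.40° ✗; |VW| = 12.90 ✓.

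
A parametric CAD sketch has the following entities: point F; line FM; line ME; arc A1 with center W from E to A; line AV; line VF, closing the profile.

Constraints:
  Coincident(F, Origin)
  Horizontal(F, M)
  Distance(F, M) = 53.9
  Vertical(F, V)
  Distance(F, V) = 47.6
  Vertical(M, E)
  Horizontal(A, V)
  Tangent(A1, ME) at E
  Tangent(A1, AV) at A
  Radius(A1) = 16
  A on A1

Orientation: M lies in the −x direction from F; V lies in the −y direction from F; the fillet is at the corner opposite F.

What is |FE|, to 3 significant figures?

62.5

The virtual corner opposite F is at (-53.9, -47.6). The tangent condition forces WE to be normal to ME and tangency of A1 to AV means the radius WA is perpendicular to AV, with radius 16.0, so the center W sits 16.0 in from both sides at W = (-37.9, -31.6). That places the tangent points at E = (-53.9, -31.6) on ME and A = (-37.9, -47.6) on AV. Then |FE| = |E − F| = 62.5.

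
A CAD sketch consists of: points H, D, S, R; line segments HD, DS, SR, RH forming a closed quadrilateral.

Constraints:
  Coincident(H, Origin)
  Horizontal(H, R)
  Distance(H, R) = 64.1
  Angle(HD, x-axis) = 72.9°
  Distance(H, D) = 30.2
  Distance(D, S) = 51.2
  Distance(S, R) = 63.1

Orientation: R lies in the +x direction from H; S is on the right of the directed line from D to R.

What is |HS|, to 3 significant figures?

22.8

Checks: |DS| = 51.20 ✓; |SR| = 63.10 ✓.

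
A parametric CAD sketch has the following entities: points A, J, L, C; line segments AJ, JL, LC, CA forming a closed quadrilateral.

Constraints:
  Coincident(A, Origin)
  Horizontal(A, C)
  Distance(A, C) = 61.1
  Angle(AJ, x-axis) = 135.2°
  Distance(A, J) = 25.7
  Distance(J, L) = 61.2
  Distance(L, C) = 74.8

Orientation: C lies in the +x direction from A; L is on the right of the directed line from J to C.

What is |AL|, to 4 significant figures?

40.82

Checks: |JL| = 61.20 ✓; |LC| = 74.80 ✓.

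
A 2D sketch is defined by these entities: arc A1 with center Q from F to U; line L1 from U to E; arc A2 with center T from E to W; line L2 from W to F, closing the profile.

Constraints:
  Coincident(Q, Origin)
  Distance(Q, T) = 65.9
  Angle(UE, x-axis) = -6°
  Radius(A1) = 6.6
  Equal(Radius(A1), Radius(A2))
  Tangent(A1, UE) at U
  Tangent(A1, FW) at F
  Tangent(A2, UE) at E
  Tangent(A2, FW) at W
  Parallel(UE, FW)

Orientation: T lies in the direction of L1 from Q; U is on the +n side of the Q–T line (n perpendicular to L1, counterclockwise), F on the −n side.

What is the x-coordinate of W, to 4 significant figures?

64.85

The slot axis is L1's direction at -6.0°, so u = (cos -6.0°, sin -6.0°) = (0.9945, -0.1045) and n = (−sin -6.0°, cos -6.0°) = (0.1045, 0.9945). Q is at the origin and T lies 65.9 along u from Q, so T = 65.9·u = (65.54, -6.888). Tangency of A1 to both parallel lines with radius 6.6 puts U and F at Q ± 6.6·n: U = (0.6899, 6.564), F = (-0.6899, -6.564). Equal radii place E and W the same way about T: E = T + 6.6·n = (66.23, -0.3246), W = T − 6.6·n = (64.85, -13.45). So W.x = 64.85.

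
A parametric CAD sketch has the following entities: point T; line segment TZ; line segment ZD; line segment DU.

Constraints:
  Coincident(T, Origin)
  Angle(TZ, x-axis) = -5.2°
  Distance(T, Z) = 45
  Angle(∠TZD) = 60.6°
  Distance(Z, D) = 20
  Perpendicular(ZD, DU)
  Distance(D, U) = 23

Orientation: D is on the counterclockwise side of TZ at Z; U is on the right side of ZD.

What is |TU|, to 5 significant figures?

62.240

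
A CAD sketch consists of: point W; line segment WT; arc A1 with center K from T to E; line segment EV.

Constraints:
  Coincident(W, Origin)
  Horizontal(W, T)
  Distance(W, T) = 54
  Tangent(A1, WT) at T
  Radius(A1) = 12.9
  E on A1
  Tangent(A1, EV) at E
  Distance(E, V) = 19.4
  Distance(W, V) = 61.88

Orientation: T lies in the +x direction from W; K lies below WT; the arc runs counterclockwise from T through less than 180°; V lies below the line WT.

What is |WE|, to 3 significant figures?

46.1

Checks: |KE| = 12.90 ✓; ∠(KE, EV) = 90.00° ✓; |EV| = 19.40 ✓; |WV| = 61.88 ✓.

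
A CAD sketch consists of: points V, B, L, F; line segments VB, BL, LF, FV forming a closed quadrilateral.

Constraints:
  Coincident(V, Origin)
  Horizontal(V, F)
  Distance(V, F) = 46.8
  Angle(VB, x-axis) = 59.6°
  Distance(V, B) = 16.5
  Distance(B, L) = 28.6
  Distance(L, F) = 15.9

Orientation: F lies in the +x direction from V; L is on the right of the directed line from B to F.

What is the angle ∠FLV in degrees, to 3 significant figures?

164°

V is at the origin; VF is horizontal with |VF| = 46.8 and F in +x, so F = (46.8, 0). VB runs at 59.6° with |VB| = 16.5, so B = (8.35, 14.2). L is determined by |BL| = 28.6 and |LF| = 15.9 together: it lies at the intersection of circle(B, 28.6) and circle(F, 15.9). With |BF| = 41.0, the foot of the radical line on BF is 27.4 from B and the perpendicular offset is √(28.6² − 27.4²) = 8.22. Taking the right-of-BF solution: L = (31.2, -2.99).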